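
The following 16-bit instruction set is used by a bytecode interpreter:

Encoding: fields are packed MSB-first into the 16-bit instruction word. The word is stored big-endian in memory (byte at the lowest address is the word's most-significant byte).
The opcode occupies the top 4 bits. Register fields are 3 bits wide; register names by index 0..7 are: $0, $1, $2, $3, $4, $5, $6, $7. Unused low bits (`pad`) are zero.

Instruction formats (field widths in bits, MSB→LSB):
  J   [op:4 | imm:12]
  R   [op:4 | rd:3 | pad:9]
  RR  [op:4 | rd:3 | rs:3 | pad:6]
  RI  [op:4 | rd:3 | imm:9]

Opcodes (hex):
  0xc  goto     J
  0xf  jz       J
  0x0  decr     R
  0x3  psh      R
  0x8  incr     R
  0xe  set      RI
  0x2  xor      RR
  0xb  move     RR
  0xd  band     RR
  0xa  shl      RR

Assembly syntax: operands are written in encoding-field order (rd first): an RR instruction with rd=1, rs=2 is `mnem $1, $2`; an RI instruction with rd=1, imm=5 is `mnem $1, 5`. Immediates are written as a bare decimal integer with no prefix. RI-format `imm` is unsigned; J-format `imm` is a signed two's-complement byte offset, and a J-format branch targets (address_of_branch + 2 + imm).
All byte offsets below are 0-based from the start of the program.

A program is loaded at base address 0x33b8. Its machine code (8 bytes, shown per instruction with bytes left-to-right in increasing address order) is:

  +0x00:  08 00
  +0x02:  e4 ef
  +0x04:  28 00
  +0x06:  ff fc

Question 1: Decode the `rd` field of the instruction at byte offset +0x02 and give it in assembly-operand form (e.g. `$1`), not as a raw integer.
off 0x02: read e4 ef as big → 0xe4ef
  opcode bits[15:12]=0xe: set/RI
  [11:9] rd=2 = $2
  [8:0] imm=239 = 239

$2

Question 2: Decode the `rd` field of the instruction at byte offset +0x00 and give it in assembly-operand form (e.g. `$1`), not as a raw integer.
+0x00: 08 00 ⇒ word 0x0800 (big)
  op=0x0800>>12=0x0 ⇒ decr (R)
  [11:9] rd=4 = $4

$4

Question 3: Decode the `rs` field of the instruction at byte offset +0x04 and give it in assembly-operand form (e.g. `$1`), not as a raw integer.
$0

+0x04: 28 00 ⇒ word 0x2800 (big)
  op=0x2800>>12=0x2 ⇒ xor (RR)
  rd@[11:9]=0x4 ⇒ $4
  rs@[8:6]=0x0 ⇒ $0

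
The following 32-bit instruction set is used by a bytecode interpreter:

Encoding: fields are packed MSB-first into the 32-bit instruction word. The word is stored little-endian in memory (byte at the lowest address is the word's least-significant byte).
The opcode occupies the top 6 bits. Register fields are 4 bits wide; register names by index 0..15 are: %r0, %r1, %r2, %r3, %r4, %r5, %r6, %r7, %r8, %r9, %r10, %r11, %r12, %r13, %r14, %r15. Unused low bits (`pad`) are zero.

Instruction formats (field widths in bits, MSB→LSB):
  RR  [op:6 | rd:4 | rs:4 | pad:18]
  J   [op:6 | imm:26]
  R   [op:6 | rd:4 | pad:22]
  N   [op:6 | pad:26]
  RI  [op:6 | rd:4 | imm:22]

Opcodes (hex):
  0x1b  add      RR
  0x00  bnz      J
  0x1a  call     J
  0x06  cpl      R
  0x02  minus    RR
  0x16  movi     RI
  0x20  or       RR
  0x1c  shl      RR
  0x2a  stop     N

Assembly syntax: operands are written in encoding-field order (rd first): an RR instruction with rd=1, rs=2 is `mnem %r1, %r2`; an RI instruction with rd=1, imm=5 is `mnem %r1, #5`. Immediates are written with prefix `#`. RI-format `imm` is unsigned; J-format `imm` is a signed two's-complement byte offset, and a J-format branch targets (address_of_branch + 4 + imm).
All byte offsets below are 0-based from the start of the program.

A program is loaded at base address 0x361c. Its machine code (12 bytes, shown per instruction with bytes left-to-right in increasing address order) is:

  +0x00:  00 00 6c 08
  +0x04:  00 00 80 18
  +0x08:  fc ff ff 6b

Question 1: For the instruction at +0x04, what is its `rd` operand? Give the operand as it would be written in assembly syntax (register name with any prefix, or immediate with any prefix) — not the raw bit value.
%r2

@+04  little-endian(00 00 80 18) = 0x18800000
  op=0x18800000>>26=0x6 ⇒ cpl (R)
  [25:22] rd=2 = %r2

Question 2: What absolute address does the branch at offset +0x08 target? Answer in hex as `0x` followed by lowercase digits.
@+08  little-endian(fc ff ff 6b) = 0x6bfffffc
  top 6b → 0x1a → call [J]
  [25:0] imm=67108860 (s26→-4) = #-4
  target = base 0x361c + off 0x08 + 4 + imm -4 = 0x3624

0x3624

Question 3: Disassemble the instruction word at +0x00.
+0x00: 00 00 6c 08 ⇒ word 0x086c0000 (little)
  op=0x086c0000>>26=0x2 ⇒ minus (RR)
  rd@[25:22]=0x1 ⇒ %r1
  rs@[21:18]=0xb ⇒ %r11

minus %r1, %r11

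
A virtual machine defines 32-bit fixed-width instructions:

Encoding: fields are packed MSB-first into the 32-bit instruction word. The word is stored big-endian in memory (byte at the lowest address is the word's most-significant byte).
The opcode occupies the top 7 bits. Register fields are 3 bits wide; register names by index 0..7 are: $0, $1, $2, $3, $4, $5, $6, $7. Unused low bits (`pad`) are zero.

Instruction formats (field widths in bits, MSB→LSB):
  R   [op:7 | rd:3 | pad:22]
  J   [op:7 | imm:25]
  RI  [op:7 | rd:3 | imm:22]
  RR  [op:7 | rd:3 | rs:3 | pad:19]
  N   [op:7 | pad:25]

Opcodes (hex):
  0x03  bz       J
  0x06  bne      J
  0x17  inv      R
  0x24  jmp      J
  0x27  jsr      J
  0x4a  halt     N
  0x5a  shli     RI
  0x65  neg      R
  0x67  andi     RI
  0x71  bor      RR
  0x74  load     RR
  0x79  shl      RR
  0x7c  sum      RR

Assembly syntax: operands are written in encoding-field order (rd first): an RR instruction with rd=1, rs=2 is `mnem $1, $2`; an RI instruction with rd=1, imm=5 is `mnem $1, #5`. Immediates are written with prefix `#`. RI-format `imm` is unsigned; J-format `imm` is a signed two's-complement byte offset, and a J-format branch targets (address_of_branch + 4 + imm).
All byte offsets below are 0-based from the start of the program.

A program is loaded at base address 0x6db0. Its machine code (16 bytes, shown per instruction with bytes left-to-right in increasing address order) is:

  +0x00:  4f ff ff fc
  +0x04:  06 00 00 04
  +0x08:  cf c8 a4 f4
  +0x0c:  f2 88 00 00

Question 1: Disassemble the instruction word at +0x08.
[08] cf c8 a4 f4 → 0xcfc8a4f4
  opcode bits[31:25]=0x67: andi/RI
  rd: (w>>22)&0x7=0x7 → $7
  imm: (w>>0)&0x3fffff=0x8a4f4 → #566516

andi $7, #566516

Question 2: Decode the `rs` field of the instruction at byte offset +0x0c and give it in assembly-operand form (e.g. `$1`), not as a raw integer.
$1

off 0x0c: read f2 88 00 00 as big → 0xf2880000
  opcode bits[31:25]=0x79: shl/RR
  rd@[24:22]=0x2 ⇒ $2
  rs@[21:19]=0x1 ⇒ $1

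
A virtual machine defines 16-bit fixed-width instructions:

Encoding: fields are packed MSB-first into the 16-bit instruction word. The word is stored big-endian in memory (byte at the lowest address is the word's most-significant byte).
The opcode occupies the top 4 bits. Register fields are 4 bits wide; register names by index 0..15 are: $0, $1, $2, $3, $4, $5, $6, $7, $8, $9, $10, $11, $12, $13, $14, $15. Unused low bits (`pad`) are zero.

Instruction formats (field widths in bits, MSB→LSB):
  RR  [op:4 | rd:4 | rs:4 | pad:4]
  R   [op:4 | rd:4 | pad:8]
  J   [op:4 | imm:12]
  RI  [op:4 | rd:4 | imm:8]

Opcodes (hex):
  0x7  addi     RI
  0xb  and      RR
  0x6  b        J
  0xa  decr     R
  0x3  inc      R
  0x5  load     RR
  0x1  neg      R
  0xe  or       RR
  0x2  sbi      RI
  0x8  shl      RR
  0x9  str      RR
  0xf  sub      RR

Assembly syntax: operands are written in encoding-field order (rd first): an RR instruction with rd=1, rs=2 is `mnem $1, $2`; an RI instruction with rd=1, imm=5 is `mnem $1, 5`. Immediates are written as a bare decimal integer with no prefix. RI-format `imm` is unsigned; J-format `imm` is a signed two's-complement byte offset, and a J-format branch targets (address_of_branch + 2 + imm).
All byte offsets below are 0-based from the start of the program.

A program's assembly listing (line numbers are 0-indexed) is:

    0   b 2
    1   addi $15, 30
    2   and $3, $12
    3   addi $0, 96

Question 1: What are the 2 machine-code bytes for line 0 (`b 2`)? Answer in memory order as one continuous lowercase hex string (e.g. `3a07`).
L0: b op=0x6:4|imm=2:12 ⇒ 0x6002 ⇒ big 60 02

6002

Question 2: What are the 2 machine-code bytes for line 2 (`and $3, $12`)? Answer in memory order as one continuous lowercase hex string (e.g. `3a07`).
b3c0

line 2 (and): pack op=0xb:4|rd=3:4|rs=12:4|pad=0:4 = 0xb3c0; big→ b3 c0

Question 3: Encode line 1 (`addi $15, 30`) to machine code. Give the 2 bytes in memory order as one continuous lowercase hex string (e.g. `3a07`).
1. addi fields op=0x7:4|rd=15:4|imm=30:8 → word 7f1eh → 7f 1e

7f1e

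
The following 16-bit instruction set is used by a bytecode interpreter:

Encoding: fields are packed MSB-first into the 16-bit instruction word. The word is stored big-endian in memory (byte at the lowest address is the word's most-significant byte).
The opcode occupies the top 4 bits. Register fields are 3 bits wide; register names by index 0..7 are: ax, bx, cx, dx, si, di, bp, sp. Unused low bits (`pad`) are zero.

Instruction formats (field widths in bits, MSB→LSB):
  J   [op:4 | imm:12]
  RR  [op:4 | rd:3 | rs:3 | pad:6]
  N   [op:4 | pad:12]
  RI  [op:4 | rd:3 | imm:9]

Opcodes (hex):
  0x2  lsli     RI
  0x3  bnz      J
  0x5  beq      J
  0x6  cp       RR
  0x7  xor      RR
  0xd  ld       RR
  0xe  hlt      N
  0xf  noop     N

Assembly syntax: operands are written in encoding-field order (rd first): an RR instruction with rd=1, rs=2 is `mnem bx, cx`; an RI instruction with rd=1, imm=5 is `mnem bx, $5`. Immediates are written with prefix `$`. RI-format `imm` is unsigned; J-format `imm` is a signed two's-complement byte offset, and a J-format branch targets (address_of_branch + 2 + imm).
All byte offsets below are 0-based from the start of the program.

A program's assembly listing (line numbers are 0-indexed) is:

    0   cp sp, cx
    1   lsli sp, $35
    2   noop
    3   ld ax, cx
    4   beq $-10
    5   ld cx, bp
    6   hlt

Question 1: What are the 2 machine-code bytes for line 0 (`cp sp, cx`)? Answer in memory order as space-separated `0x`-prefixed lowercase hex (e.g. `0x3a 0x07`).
0x6e 0x80

L0: cp op=0x6:4|rd=7:3|rs=2:3|pad=0:6 ⇒ 0x6e80 ⇒ big 6e 80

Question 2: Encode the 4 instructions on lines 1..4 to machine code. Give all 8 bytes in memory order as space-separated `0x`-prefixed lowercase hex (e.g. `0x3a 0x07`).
0x2e 0x23 0xf0 0x00 0xd0 0x80 0x5f 0xf6

L1: lsli op=0x2:4|rd=7:3|imm=35:9 ⇒ 0x2e23 ⇒ big 2e 23
L2: noop op=0xf:4|pad=0:12 ⇒ 0xf000 ⇒ big f0 00
L3: ld op=0xd:4|rd=0:3|rs=2:3|pad=0:6 ⇒ 0xd080 ⇒ big d0 80
L4: beq op=0x5:4|imm=-10:12 ⇒ 0x5ff6 ⇒ big 5f f6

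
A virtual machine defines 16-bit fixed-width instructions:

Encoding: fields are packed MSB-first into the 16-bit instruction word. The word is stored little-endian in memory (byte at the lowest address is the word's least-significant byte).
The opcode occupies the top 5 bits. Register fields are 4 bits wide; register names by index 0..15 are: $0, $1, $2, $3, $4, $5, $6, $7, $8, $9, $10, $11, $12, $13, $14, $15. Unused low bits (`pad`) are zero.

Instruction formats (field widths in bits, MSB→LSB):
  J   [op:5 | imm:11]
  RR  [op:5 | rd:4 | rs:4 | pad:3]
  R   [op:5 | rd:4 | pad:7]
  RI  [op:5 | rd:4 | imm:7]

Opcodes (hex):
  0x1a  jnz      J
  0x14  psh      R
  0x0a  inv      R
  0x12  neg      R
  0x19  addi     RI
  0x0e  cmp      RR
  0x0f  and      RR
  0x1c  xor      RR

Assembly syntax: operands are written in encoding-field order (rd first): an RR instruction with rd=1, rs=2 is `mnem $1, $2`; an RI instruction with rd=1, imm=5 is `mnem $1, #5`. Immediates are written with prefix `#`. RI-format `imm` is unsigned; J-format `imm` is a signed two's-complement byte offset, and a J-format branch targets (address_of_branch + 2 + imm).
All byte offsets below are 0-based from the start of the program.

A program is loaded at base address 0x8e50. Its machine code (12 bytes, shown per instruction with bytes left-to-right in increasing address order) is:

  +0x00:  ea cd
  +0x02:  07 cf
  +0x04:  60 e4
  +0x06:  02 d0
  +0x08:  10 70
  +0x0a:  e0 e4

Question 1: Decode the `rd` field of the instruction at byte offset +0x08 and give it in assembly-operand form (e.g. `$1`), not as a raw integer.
$0

off 0x08: read 10 70 as little → 0x7010
  opcode bits[15:11]=0xe: cmp/RR
  rd@[10:7]=0x0 ⇒ $0
  rs@[6:3]=0x2 ⇒ $2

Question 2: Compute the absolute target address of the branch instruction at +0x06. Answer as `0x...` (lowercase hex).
off 0x06: read 02 d0 as little → 0xd002
  top 5b → 0x1a → jnz [J]
  imm@[10:0]=0x2 ⇒ #2
  target = base 0x8e50 + off 0x06 + 2 + imm 2 = 0x8e5a

0x8e5a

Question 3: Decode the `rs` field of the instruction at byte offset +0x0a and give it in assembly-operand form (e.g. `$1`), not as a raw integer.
+0x0a: e0 e4 ⇒ word 0xe4e0 (little)
  op=0xe4e0>>11=0x1c ⇒ xor (RR)
  [10:7] rd=9 = $9
  [6:3] rs=12 = $12

$12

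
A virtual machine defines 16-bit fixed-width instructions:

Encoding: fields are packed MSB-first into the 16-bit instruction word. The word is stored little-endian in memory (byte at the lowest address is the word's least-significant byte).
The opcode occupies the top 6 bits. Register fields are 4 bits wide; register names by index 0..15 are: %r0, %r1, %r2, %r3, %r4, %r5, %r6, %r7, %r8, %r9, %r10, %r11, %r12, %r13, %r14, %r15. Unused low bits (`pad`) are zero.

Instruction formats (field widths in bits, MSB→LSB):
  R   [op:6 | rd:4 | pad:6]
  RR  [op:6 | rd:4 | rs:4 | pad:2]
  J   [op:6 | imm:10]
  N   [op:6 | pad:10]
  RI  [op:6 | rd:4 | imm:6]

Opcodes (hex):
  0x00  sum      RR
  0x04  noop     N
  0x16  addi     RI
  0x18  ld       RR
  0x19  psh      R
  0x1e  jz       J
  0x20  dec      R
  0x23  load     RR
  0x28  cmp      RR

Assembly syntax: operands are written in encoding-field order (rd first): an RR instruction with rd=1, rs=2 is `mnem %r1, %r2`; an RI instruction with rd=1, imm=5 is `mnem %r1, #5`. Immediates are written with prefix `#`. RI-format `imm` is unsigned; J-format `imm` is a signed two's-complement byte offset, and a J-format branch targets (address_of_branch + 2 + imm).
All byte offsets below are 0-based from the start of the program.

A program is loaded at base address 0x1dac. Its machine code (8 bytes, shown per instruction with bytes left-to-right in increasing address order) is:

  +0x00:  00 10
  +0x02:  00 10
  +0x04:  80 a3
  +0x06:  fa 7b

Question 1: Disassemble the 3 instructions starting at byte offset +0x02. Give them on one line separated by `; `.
noop; cmp %r14, %r0; jz #-6

[02] 00 10 → 0x1000
  top 6b → 0x4 → noop [N]
[04] 80 a3 → 0xa380
  top 6b → 0x28 → cmp [RR]
  rd: (w>>6)&0xf=0xe → %r14
  rs: (w>>2)&0xf=0x0 → %r0
[06] fa 7b → 0x7bfa
  top 6b → 0x1e → jz [J]
  imm: (w>>0)&0x3ff=0x3fa (s10→-6) → #-6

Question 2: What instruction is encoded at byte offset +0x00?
[00] 00 10 → 0x1000
  op=0x1000>>10=0x4 ⇒ noop (N)

noop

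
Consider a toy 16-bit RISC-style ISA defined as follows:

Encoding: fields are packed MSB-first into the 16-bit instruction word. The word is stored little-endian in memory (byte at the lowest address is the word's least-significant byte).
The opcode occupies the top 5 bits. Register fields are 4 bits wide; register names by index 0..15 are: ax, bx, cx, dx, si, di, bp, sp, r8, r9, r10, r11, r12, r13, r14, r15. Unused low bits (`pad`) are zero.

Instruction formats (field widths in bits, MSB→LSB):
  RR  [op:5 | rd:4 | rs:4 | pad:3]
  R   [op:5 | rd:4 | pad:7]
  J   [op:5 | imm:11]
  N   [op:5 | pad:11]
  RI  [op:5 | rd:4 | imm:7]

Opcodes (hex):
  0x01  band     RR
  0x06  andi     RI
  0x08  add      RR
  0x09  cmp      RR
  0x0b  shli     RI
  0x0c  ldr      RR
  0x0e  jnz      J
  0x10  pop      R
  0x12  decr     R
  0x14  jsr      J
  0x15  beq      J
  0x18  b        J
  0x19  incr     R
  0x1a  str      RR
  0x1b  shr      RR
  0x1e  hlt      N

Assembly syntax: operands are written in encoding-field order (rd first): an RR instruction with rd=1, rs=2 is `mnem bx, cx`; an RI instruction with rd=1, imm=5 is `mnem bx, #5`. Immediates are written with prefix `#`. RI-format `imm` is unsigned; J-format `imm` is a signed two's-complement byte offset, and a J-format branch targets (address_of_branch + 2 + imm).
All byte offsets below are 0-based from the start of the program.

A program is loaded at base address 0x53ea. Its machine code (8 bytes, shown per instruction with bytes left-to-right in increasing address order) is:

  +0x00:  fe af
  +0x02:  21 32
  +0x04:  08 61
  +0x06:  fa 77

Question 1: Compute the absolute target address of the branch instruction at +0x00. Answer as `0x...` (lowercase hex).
@+00  little-endian(fe af) = 0xaffe
  op=0xaffe>>11=0x15 ⇒ beq (J)
  imm: (w>>0)&0x7ff=0x7fe (s11→-2) → #-2
  target = base 0x53ea + off 0x00 + 2 + imm -2 = 0x53ea

0x53ea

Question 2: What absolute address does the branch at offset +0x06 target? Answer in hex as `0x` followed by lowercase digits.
0x53ec

+0x06: fa 77 ⇒ word 0x77fa (little)
  top 5b → 0xe → jnz [J]
  [10:0] imm=2042 (s11→-6) = #-6
  target = base 0x53ea + off 0x06 + 2 + imm -6 = 0x53ec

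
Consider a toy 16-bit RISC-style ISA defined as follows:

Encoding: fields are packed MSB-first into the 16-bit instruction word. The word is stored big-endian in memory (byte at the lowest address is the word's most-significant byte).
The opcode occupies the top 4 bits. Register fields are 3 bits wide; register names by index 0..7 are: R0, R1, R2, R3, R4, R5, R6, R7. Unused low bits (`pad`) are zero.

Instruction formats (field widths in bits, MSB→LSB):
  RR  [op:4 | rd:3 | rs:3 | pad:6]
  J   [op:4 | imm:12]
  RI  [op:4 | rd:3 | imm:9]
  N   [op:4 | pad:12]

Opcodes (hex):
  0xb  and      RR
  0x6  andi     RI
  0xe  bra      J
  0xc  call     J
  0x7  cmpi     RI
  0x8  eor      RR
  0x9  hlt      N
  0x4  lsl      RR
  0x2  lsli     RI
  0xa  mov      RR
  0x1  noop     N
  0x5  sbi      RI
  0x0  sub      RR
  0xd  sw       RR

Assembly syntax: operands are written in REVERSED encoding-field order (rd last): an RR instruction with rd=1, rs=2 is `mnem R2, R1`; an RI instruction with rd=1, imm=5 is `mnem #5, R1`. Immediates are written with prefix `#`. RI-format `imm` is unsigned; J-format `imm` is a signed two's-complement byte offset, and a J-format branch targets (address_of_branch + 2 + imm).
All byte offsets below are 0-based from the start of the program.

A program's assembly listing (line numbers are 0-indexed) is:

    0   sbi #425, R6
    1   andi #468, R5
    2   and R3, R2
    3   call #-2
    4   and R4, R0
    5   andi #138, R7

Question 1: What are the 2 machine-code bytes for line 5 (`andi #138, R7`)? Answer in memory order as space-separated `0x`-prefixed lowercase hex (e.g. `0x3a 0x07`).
line 5 (andi): pack op=0x6:4|rd=7:3|imm=138:9 = 0x6e8a; big→ 6e 8a

0x6e 0x8a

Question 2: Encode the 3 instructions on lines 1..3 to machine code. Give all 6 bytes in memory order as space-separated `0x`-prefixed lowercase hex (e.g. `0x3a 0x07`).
1. andi fields op=0x6:4|rd=5:3|imm=468:9 → word 6bd4h → 6b d4
2. and fields op=0xb:4|rd=2:3|rs=3:3|pad=0:6 → word b4c0h → b4 c0
3. call fields op=0xc:4|imm=-2:12 → word cffeh → cf fe

0x6b 0xd4 0xb4 0xc0 0xcf 0xfe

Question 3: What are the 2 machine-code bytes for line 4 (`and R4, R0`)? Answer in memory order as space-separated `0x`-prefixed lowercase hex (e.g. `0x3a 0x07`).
line 4 (and): pack op=0xb:4|rd=0:3|rs=4:3|pad=0:6 = 0xb100; big→ b1 00

0xb1 0x00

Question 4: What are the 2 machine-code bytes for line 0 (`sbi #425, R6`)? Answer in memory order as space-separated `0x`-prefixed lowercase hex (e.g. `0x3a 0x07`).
0x5d 0xa9

L0: sbi op=0x5:4|rd=6:3|imm=425:9 ⇒ 0x5da9 ⇒ big 5d a9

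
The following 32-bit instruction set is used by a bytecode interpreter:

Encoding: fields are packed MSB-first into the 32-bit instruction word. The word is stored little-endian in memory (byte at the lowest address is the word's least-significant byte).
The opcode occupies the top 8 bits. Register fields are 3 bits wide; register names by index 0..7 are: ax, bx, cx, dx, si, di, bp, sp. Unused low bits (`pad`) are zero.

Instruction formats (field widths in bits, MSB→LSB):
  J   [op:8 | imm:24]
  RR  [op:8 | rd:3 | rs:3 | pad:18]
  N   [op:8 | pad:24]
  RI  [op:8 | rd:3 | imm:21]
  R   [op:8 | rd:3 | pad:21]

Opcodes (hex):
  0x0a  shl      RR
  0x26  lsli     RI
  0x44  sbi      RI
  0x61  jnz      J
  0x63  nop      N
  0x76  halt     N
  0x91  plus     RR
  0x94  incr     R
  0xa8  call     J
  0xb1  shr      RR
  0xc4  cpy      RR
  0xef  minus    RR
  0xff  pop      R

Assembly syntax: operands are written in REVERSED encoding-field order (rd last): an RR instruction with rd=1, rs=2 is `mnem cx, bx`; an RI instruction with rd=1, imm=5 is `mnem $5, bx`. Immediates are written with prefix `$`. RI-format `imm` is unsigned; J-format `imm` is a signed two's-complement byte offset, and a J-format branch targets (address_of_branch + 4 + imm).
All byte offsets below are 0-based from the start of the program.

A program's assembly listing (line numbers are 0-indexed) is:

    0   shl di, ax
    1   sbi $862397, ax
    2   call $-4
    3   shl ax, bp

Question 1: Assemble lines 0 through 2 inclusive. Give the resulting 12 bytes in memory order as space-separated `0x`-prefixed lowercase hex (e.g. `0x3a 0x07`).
0x00 0x00 0x14 0x0a 0xbd 0x28 0x0d 0x44 0xfc 0xff 0xff 0xa8

0. shl fields op=0xa:8|rd=0:3|rs=5:3|pad=0:18 → word 0a140000h → 00 00 14 0a
1. sbi fields op=0x44:8|rd=0:3|imm=862397:21 → word 440d28bdh → bd 28 0d 44
2. call fields op=0xa8:8|imm=-4:24 → word a8fffffch → fc ff ff a8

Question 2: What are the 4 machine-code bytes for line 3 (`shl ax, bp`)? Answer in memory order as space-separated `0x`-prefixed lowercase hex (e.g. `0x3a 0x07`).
L3: shl op=0xa:8|rd=6:3|rs=0:3|pad=0:18 ⇒ 0x0ac00000 ⇒ little 00 00 c0 0a

0x00 0x00 0xc0 0x0a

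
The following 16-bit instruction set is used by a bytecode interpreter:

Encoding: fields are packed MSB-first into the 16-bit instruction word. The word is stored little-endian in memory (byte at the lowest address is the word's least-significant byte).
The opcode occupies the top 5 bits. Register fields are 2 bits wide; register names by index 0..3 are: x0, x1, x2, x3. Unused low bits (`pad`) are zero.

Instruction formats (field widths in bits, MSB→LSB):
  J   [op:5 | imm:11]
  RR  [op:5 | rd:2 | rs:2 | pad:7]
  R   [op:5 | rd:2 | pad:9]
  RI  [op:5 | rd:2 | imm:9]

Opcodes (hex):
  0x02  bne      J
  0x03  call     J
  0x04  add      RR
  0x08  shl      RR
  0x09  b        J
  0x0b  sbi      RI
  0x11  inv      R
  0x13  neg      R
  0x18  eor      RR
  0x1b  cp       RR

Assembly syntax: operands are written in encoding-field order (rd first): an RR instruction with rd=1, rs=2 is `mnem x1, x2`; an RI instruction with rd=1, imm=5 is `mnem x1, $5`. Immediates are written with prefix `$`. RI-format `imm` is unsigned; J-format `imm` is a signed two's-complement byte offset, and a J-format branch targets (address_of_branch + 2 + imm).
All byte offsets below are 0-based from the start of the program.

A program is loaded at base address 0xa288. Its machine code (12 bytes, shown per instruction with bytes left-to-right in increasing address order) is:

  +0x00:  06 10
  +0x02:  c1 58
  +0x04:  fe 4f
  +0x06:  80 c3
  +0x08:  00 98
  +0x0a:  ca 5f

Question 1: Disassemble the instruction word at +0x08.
neg x0

@+08  little-endian(00 98) = 0x9800
  op=0x9800>>11=0x13 ⇒ neg (R)
  rd: (w>>9)&0x3=0x0 → x0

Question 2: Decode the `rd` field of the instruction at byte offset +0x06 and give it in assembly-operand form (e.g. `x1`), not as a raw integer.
x1

[06] 80 c3 → 0xc380
  op=0xc380>>11=0x18 ⇒ eor (RR)
  [10:9] rd=1 = x1
  [8:7] rs=3 = x3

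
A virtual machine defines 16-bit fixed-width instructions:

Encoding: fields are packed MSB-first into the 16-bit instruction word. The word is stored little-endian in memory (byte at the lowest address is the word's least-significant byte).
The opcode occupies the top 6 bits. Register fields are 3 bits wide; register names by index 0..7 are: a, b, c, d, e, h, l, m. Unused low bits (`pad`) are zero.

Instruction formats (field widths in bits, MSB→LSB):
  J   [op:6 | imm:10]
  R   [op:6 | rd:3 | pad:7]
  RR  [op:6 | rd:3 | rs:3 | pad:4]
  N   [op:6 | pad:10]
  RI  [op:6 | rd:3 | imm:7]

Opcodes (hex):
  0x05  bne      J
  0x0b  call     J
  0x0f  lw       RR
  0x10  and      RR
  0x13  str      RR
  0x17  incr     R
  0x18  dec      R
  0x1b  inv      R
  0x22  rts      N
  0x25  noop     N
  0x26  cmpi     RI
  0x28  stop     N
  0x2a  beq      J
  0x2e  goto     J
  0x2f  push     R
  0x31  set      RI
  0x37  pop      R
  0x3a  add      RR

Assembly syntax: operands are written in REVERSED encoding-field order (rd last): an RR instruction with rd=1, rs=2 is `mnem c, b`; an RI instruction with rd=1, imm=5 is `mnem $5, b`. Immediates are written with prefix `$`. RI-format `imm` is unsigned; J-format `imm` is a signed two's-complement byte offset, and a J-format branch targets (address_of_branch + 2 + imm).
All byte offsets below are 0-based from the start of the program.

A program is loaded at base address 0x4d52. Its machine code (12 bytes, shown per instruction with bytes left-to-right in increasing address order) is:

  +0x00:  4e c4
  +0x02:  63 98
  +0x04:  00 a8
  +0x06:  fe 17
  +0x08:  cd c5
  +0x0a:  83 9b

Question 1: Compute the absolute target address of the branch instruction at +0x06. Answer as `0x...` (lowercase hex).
@+06  little-endian(fe 17) = 0x17fe
  opcode bits[15:10]=0x5: bne/J
  [9:0] imm=1022 (s10→-2) = $-2
  target = base 0x4d52 + off 0x06 + 2 + imm -2 = 0x4d58

0x4d58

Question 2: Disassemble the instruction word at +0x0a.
[0a] 83 9b → 0x9b83
  top 6b → 0x26 → cmpi [RI]
  rd@[9:7]=0x7 ⇒ m
  imm@[6:0]=0x3 ⇒ $3

cmpi $3, m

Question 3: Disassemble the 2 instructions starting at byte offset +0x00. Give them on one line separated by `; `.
set $78, a; cmpi $99, a

[00] 4e c4 → 0xc44e
  top 6b → 0x31 → set [RI]
  [9:7] rd=0 = a
  [6:0] imm=78 = $78
[02] 63 98 → 0x9863
  top 6b → 0x26 → cmpi [RI]
  [9:7] rd=0 = a
  [6:0] imm=99 = $99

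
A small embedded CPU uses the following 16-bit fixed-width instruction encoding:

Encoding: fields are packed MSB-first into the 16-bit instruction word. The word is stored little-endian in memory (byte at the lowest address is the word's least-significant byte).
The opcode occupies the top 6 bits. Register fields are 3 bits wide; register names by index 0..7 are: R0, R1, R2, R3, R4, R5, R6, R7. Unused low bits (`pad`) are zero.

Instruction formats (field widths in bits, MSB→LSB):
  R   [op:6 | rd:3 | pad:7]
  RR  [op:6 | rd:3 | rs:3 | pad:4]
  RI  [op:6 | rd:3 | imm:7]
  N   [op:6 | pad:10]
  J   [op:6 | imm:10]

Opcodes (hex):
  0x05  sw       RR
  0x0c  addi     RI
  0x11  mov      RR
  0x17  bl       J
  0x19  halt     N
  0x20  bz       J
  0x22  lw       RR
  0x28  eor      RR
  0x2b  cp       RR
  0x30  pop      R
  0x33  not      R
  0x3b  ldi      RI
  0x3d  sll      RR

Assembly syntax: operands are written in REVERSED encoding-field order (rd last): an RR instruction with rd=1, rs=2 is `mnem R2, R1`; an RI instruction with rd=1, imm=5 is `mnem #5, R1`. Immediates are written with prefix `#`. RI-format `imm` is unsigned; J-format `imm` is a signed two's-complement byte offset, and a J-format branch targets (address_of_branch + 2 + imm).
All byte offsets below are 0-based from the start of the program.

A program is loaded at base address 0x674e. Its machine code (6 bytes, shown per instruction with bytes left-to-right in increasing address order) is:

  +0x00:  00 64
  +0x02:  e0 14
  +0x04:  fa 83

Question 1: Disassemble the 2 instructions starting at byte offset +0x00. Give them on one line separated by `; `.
halt; sw R6, R1

[00] 00 64 → 0x6400
  opcode bits[15:10]=0x19: halt/N
[02] e0 14 → 0x14e0
  opcode bits[15:10]=0x5: sw/RR
  rd: (w>>7)&0x7=0x1 → R1
  rs: (w>>4)&0x7=0x6 → R6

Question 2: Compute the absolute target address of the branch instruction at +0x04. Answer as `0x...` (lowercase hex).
0x674e

+0x04: fa 83 ⇒ word 0x83fa (little)
  opcode bits[15:10]=0x20: bz/J
  imm@[9:0]=0x3fa (s10→-6) ⇒ #-6
  target = base 0x674e + off 0x04 + 2 + imm -6 = 0x674e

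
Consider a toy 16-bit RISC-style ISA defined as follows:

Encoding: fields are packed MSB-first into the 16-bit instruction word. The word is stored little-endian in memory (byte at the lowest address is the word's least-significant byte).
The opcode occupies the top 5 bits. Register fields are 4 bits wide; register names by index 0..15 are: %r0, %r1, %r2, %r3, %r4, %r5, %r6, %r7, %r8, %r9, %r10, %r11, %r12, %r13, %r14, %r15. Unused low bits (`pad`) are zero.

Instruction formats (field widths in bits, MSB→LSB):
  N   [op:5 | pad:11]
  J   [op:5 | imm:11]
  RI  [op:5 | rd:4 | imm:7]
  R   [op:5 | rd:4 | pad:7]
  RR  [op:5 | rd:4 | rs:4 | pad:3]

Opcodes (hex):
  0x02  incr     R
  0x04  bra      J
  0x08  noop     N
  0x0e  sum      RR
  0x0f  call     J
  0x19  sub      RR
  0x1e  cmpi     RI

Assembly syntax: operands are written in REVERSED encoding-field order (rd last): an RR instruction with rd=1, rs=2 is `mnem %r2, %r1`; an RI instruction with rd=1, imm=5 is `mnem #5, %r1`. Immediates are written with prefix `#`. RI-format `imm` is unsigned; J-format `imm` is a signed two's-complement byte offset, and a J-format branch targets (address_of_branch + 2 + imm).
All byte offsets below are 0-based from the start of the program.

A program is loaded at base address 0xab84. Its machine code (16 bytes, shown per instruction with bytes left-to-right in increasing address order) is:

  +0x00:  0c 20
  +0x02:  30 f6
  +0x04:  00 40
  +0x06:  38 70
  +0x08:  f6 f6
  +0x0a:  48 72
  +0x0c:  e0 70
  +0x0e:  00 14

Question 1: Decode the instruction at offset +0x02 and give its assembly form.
[02] 30 f6 → 0xf630
  top 5b → 0x1e → cmpi [RI]
  [10:7] rd=12 = %r12
  [6:0] imm=48 = #48

cmpi #48, %r12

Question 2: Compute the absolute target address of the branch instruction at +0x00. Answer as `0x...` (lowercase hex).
0xab92

off 0x00: read 0c 20 as little → 0x200c
  top 5b → 0x4 → bra [J]
  imm@[10:0]=0xc ⇒ #12
  target = base 0xab84 + off 0x00 + 2 + imm 12 = 0xab92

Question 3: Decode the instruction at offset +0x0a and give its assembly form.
sum %r9, %r4

off 0x0a: read 48 72 as little → 0x7248
  top 5b → 0xe → sum [RR]
  rd: (w>>7)&0xf=0x4 → %r4
  rs: (w>>3)&0xf=0x9 → %r9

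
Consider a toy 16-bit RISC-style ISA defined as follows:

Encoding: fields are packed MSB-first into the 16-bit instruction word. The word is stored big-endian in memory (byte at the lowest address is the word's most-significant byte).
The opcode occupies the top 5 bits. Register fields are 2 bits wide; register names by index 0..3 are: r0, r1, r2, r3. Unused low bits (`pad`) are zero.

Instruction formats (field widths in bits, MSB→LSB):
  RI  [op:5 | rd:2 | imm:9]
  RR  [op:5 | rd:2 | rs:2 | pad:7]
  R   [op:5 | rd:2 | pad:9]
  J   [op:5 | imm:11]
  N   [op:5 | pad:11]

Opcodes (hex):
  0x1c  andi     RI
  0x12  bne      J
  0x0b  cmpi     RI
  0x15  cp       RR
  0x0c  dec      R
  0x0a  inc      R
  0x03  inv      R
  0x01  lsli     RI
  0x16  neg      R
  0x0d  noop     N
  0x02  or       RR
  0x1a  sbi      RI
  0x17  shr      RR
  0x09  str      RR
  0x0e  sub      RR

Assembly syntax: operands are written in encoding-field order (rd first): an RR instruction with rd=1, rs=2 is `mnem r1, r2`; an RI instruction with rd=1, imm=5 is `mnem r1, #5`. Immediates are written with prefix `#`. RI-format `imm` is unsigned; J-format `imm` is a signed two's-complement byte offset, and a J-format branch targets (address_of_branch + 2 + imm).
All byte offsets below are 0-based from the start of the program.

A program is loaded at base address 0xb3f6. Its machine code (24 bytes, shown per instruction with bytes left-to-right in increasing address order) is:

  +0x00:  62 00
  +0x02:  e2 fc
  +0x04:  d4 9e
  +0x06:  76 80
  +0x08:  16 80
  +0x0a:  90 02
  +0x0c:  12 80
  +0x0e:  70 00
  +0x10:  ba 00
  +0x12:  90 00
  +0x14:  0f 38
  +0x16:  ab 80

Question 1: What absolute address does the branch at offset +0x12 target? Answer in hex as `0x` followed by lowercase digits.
@+12  big-endian(90 00) = 0x9000
  top 5b → 0x12 → bne [J]
  imm: (w>>0)&0x7ff=0x0 → #0
  target = base 0xb3f6 + off 0x12 + 2 + imm 0 = 0xb40a

0xb40a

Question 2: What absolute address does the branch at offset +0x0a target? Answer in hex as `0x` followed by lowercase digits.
off 0x0a: read 90 02 as big → 0x9002
  top 5b → 0x12 → bne [J]
  [10:0] imm=2 = #2
  target = base 0xb3f6 + off 0x0a + 2 + imm 2 = 0xb404

0xb404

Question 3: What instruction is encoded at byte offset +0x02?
andi r1, #252

+0x02: e2 fc ⇒ word 0xe2fc (big)
  opcode bits[15:11]=0x1c: andi/RI
  rd@[10:9]=0x1 ⇒ r1
  imm@[8:0]=0xfc ⇒ #252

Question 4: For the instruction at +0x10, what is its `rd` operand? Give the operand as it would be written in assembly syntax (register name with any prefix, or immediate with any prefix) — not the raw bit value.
r1

+0x10: ba 00 ⇒ word 0xba00 (big)
  opcode bits[15:11]=0x17: shr/RR
  rd@[10:9]=0x1 ⇒ r1
  rs@[8:7]=0x0 ⇒ r0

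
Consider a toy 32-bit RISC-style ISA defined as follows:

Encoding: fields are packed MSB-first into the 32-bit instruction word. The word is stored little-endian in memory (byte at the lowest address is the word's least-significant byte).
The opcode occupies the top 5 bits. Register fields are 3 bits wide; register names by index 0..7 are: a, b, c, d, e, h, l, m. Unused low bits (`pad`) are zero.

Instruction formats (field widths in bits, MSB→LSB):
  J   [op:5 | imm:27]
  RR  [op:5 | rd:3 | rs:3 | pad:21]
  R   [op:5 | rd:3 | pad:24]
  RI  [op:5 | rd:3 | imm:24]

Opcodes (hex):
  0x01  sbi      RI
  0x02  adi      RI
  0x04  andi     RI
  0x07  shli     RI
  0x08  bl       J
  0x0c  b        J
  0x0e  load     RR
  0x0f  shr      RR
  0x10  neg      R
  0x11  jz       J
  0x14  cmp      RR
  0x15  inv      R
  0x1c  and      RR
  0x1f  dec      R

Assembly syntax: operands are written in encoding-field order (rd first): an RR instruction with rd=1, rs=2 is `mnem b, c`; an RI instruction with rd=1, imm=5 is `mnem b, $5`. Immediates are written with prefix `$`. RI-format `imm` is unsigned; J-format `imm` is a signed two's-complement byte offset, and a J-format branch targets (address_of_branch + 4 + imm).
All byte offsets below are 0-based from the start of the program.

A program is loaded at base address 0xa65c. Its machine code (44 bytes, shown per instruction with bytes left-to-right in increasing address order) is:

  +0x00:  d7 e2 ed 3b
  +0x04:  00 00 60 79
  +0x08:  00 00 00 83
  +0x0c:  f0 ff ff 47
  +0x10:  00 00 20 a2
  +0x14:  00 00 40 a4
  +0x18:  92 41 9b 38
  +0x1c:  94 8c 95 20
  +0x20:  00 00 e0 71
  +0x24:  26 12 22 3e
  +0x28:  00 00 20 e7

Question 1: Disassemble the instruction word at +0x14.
cmp e, c

+0x14: 00 00 40 a4 ⇒ word 0xa4400000 (little)
  op=0xa4400000>>27=0x14 ⇒ cmp (RR)
  [26:24] rd=4 = e
  [23:21] rs=2 = c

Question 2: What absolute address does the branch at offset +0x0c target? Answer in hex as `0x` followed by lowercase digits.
0xa65c

off 0x0c: read f0 ff ff 47 as little → 0x47fffff0
  opcode bits[31:27]=0x8: bl/J
  [26:0] imm=134217712 (s27→-16) = $-16
  target = base 0xa65c + off 0x0c + 4 + imm -16 = 0xa65c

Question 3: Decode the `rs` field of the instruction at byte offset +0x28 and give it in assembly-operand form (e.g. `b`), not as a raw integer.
b

off 0x28: read 00 00 20 e7 as little → 0xe7200000
  top 5b → 0x1c → and [RR]
  rd@[26:24]=0x7 ⇒ m
  rs@[23:21]=0x1 ⇒ b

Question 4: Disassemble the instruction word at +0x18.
+0x18: 92 41 9b 38 ⇒ word 0x389b4192 (little)
  opcode bits[31:27]=0x7: shli/RI
  rd: (w>>24)&0x7=0x0 → a
  imm: (w>>0)&0xffffff=0x9b4192 → $10174866

shli a, $10174866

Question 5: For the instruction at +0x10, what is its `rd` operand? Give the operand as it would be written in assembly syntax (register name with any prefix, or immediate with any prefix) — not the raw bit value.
@+10  little-endian(00 00 20 a2) = 0xa2200000
  opcode bits[31:27]=0x14: cmp/RR
  [26:24] rd=2 = c
  [23:21] rs=1 = b

c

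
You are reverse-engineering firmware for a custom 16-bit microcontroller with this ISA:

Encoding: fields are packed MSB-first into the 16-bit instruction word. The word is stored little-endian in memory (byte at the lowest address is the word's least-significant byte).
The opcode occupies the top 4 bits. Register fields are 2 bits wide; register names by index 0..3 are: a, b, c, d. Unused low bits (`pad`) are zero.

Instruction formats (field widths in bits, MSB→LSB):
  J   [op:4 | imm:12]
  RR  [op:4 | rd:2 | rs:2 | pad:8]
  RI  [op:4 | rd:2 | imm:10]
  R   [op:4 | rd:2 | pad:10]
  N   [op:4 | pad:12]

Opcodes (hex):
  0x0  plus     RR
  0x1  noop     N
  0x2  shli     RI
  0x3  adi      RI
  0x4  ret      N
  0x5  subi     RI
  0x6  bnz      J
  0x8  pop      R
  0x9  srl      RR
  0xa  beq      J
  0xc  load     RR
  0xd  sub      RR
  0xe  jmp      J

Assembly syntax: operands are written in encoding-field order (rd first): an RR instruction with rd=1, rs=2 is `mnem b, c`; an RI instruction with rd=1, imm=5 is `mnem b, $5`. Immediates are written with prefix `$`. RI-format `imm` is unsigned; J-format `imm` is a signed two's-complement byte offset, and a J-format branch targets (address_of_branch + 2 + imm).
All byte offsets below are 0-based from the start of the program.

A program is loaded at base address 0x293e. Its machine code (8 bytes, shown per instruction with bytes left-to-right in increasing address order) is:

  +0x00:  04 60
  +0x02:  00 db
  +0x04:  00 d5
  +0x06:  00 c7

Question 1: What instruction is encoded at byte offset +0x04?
sub b, b

@+04  little-endian(00 d5) = 0xd500
  opcode bits[15:12]=0xd: sub/RR
  rd: (w>>10)&0x3=0x1 → b
  rs: (w>>8)&0x3=0x1 → b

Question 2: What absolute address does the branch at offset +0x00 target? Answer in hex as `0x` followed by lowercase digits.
off 0x00: read 04 60 as little → 0x6004
  opcode bits[15:12]=0x6: bnz/J
  [11:0] imm=4 = $4
  target = base 0x293e + off 0x00 + 2 + imm 4 = 0x2944

0x2944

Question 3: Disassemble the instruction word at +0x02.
sub c, d

off 0x02: read 00 db as little → 0xdb00
  top 4b → 0xd → sub [RR]
  rd@[11:10]=0x2 ⇒ c
  rs@[9:8]=0x3 ⇒ d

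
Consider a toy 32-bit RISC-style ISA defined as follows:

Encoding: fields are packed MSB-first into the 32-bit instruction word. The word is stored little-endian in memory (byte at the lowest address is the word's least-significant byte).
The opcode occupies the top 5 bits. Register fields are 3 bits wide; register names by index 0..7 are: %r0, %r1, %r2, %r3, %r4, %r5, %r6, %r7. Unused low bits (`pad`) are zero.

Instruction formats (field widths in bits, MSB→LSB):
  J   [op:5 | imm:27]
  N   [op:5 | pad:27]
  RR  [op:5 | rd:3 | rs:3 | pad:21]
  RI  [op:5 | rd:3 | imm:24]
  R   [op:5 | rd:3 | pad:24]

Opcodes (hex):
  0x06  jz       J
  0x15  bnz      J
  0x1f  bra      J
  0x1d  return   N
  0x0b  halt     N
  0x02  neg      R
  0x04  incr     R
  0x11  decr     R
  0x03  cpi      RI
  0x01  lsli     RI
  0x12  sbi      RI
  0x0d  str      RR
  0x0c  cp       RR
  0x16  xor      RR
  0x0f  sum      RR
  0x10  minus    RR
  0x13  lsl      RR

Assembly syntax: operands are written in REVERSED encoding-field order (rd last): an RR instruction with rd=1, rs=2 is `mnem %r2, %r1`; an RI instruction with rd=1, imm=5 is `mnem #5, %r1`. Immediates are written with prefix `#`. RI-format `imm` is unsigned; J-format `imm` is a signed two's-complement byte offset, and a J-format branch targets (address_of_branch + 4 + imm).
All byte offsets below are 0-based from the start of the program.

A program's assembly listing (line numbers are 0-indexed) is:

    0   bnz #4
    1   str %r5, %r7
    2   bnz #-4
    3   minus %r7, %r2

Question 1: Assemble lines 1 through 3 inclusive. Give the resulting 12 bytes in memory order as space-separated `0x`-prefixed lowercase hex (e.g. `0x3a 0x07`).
0x00 0x00 0xa0 0x6f 0xfc 0xff 0xff 0xaf 0x00 0x00 0xe0 0x82

1. str fields op=0xd:5|rd=7:3|rs=5:3|pad=0:21 → word 6fa00000h → 00 00 a0 6f
2. bnz fields op=0x15:5|imm=-4:27 → word affffffch → fc ff ff af
3. minus fields op=0x10:5|rd=2:3|rs=7:3|pad=0:21 → word 82e00000h → 00 00 e0 82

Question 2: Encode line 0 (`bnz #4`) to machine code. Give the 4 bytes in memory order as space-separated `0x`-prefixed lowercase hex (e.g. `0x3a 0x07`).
0x04 0x00 0x00 0xa8

L0: bnz op=0x15:5|imm=4:27 ⇒ 0xa8000004 ⇒ little 04 00 00 a8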